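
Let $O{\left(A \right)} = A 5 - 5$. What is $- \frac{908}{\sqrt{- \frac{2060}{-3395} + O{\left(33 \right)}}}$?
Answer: $- \frac{454 \sqrt{18511577}}{27263} \approx -71.648$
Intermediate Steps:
$O{\left(A \right)} = -5 + 5 A$ ($O{\left(A \right)} = 5 A - 5 = -5 + 5 A$)
$- \frac{908}{\sqrt{- \frac{2060}{-3395} + O{\left(33 \right)}}} = - \frac{908}{\sqrt{- \frac{2060}{-3395} + \left(-5 + 5 \cdot 33\right)}} = - \frac{908}{\sqrt{\left(-2060\right) \left(- \frac{1}{3395}\right) + \left(-5 + 165\right)}} = - \frac{908}{\sqrt{\frac{412}{679} + 160}} = - \frac{908}{\sqrt{\frac{109052}{679}}} = - \frac{908}{\frac{2}{679} \sqrt{18511577}} = - 908 \frac{\sqrt{18511577}}{54526} = - \frac{454 \sqrt{18511577}}{27263}$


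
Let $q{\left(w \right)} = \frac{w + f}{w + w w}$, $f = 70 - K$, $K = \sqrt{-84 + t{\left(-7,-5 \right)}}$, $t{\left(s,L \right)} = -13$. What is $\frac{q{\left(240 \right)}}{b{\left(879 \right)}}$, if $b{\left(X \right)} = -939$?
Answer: $- \frac{31}{5431176} + \frac{i \sqrt{97}}{54311760} \approx -5.7078 \cdot 10^{-6} + 1.8134 \cdot 10^{-7} i$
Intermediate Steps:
$K = i \sqrt{97}$ ($K = \sqrt{-84 - 13} = \sqrt{-97} = i \sqrt{97} \approx 9.8489 i$)
$f = 70 - i \sqrt{97} \approx 70.0 - 9.8489 i$
$q{\left(w \right)} = \frac{70 + w - i \sqrt{97}}{w + w^{2}}$ ($q{\left(w \right)} = \frac{w + \left(70 - i \sqrt{97}\right)}{w + w w} = \frac{70 + w - i \sqrt{97}}{w + w^{2}}$)
$\frac{q{\left(240 \right)}}{b{\left(879 \right)}} = \frac{\frac{1}{240} \frac{1}{1 + 240} \left(70 + 240 - i \sqrt{97}\right)}{-939} = \frac{310 - i \sqrt{97}}{240 \cdot 241} \left(- \frac{1}{939}\right) = \frac{1}{240} \cdot \frac{1}{241} \left(310 - i \sqrt{97}\right) \left(- \frac{1}{939}\right) = \left(\frac{31}{5784} - \frac{i \sqrt{97}}{57840}\right) \left(- \frac{1}{939}\right) = - \frac{31}{5431176} + \frac{i \sqrt{97}}{54311760}$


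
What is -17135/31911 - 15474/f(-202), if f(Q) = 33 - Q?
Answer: -497817539/7499085 ≈ -66.384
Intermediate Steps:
-17135/31911 - 15474/f(-202) = -17135/31911 - 15474/(33 - 1*(-202)) = -17135*1/31911 - 15474/(33 + 202) = -17135/31911 - 15474/235 = -497817539/7499085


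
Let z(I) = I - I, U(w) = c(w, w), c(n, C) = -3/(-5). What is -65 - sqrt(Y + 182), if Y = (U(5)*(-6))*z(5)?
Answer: -65 - sqrt(182) ≈ -78.491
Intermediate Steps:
c(n, C) = 3/5 (c(n, C) = -3*(-1/5) = 3/5)
U(w) = 3/5
z(I) = 0
Y = 0 (Y = ((3/5)*(-6))*0 = -18/5*0 = 0)
-65 - sqrt(Y + 182) = -65 - sqrt(0 + 182) = -65 - sqrt(182)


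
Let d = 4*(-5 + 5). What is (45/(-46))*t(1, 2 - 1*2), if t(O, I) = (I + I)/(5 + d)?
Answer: 0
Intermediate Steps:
d = 0 (d = 4*0 = 0)
t(O, I) = 2*I/5 (t(O, I) = (I + I)/(5 + 0) = (2*I)/5 = (2*I)*(1/5) = 2*I/5)
(45/(-46))*t(1, 2 - 1*2) = (45/(-46))*(2*(2 - 1*2)/5) = (45*(-1/46))*(2*(2 - 2)/5) = -9*0/23 = -45/46*0 = 0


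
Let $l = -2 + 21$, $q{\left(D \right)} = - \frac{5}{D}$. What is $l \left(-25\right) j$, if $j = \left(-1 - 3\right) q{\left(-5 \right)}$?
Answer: $1900$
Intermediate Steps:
$l = 19$
$j = -4$ ($j = \left(-1 - 3\right) \left(- \frac{5}{-5}\right) = - 4 \left(\left(-5\right) \left(- \frac{1}{5}\right)\right) = \left(-4\right) 1 = -4$)
$l \left(-25\right) j = 19 \left(-25\right) \left(-4\right) = \left(-475\right) \left(-4\right) = 1900$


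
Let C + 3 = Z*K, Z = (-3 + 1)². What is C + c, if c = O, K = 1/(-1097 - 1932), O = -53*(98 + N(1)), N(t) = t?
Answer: -15902254/3029 ≈ -5250.0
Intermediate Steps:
Z = 4 (Z = (-2)² = 4)
O = -5247 (O = -53*(98 + 1) = -53*99 = -5247)
K = -1/3029 (K = 1/(-3029) = -1/3029 ≈ -0.00033014)
c = -5247
C = -9091/3029 (C = -3 + 4*(-1/3029) = -3 - 4/3029 = -9091/3029 ≈ -3.0013)
C + c = -9091/3029 - 5247 = -15902254/3029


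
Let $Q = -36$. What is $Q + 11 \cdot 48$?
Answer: $492$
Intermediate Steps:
$Q + 11 \cdot 48 = -36 + 11 \cdot 48 = -36 + 528 = 492$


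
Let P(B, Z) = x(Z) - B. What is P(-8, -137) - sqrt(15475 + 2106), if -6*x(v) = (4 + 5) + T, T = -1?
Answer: 20/3 - sqrt(17581) ≈ -125.93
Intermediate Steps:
x(v) = -4/3 (x(v) = -((4 + 5) - 1)/6 = -(9 - 1)/6 = -1/6*8 = -4/3)
P(B, Z) = -4/3 - B
P(-8, -137) - sqrt(15475 + 2106) = (-4/3 - 1*(-8)) - sqrt(15475 + 2106) = (-4/3 + 8) - sqrt(17581) = 20/3 - sqrt(17581)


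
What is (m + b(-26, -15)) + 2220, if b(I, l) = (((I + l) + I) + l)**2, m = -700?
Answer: 8244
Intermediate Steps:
b(I, l) = (2*I + 2*l)**2 (b(I, l) = ((l + 2*I) + l)**2 = (2*I + 2*l)**2)
(m + b(-26, -15)) + 2220 = (-700 + 4*(-26 - 15)**2) + 2220 = (-700 + 4*(-41)**2) + 2220 = (-700 + 4*1681) + 2220 = (-700 + 6724) + 2220 = 6024 + 2220 = 8244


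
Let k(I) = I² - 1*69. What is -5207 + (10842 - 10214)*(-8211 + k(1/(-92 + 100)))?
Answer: -83280595/16 ≈ -5.2050e+6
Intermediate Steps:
k(I) = -69 + I² (k(I) = I² - 69 = -69 + I²)
-5207 + (10842 - 10214)*(-8211 + k(1/(-92 + 100))) = -5207 + (10842 - 10214)*(-8211 + (-69 + (1/(-92 + 100))²)) = -5207 + 628*(-8211 + (-69 + (1/8)²)) = -5207 + 628*(-8211 + (-69 + (⅛)²)) = -5207 + 628*(-8211 + (-69 + 1/64)) = -5207 + 628*(-8211 - 4415/64) = -5207 + 628*(-529919/64) = -5207 - 83197283/16 = -83280595/16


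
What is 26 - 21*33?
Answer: -667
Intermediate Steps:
26 - 21*33 = 26 - 693 = -667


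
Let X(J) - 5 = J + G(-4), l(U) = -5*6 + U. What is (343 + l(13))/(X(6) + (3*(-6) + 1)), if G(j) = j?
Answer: -163/5 ≈ -32.600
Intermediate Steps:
l(U) = -30 + U
X(J) = 1 + J (X(J) = 5 + (J - 4) = 5 + (-4 + J) = 1 + J)
(343 + l(13))/(X(6) + (3*(-6) + 1)) = (343 + (-30 + 13))/((1 + 6) + (3*(-6) + 1)) = (343 - 17)/(7 + (-18 + 1)) = 326/(7 - 17) = 326/(-10) = 326*(-1/10) = -163/5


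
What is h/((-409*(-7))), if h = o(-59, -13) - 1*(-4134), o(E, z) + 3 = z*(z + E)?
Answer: 5067/2863 ≈ 1.7698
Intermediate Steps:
o(E, z) = -3 + z*(E + z) (o(E, z) = -3 + z*(z + E) = -3 + z*(E + z))
h = 5067 (h = (-3 + (-13)**2 - 59*(-13)) - 1*(-4134) = (-3 + 169 + 767) + 4134 = 933 + 4134 = 5067)
h/((-409*(-7))) = 5067/((-409*(-7))) = 5067/2863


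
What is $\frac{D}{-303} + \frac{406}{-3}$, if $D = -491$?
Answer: $- \frac{13505}{101} \approx -133.71$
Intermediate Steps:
$\frac{D}{-303} + \frac{406}{-3} = - \frac{491}{-303} + \frac{406}{-3} = \left(-491\right) \left(- \frac{1}{303}\right) + 406 \left(- \frac{1}{3}\right) = \frac{491}{303} - \frac{406}{3} = - \frac{13505}{101}$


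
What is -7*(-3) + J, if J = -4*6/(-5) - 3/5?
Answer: 126/5 ≈ 25.200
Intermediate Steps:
J = 21/5 (J = -24*(-1/5) - 3*1/5 = 24/5 - 3/5 = 21/5 ≈ 4.2000)
-7*(-3) + J = -7*(-3) + 21/5 = 21 + 21/5 = 126/5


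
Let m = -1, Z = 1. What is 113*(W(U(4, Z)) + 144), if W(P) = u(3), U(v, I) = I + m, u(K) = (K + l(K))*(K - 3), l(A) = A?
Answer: 16272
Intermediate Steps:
u(K) = 2*K*(-3 + K) (u(K) = (K + K)*(K - 3) = (2*K)*(-3 + K) = 2*K*(-3 + K))
U(v, I) = -1 + I (U(v, I) = I - 1 = -1 + I)
W(P) = 0 (W(P) = 2*3*(-3 + 3) = 2*3*0 = 0)
113*(W(U(4, Z)) + 144) = 113*(0 + 144) = 113*144 = 16272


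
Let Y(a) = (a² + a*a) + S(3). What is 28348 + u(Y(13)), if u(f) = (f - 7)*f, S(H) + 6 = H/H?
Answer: 136906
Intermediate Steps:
S(H) = -5 (S(H) = -6 + H/H = -6 + 1 = -5)
Y(a) = -5 + 2*a² (Y(a) = (a² + a*a) - 5 = (a² + a²) - 5 = 2*a² - 5 = -5 + 2*a²)
u(f) = f*(-7 + f) (u(f) = (-7 + f)*f = f*(-7 + f))
28348 + u(Y(13)) = 28348 + (-5 + 2*13²)*(-7 + (-5 + 2*13²)) = 28348 + (-5 + 2*169)*(-7 + (-5 + 2*169)) = 28348 + (-5 + 338)*(-7 + (-5 + 338)) = 28348 + 333*(-7 + 333) = 28348 + 333*326 = 28348 + 108558 = 136906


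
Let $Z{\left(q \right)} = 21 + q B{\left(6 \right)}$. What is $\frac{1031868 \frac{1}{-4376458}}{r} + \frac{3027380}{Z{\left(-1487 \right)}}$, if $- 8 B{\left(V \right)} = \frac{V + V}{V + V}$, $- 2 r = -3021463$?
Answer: $\frac{32025577495817106508}{2188457129437937} \approx 14634.0$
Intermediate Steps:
$r = \frac{3021463}{2}$ ($r = \left(- \frac{1}{2}\right) \left(-3021463\right) = \frac{3021463}{2} \approx 1.5107 \cdot 10^{6}$)
$B{\left(V \right)} = - \frac{1}{8}$ ($B{\left(V \right)} = - \frac{\left(V + V\right) \frac{1}{V + V}}{8} = - \frac{2 V \frac{1}{2 V}}{8} = \left(- \frac{1}{8}\right) 1 = - \frac{1}{8}$)
$Z{\left(q \right)} = 21 - \frac{q}{8}$ ($Z{\left(q \right)} = 21 + q \left(- \frac{1}{8}\right) = 21 - \frac{q}{8}$)
$\frac{1031868 \frac{1}{-4376458}}{r} + \frac{3027380}{Z{\left(-1487 \right)}} = \frac{1031868 \frac{1}{-4376458}}{\frac{3021463}{2}} + \frac{3027380}{21 - - \frac{1487}{8}} = 1031868 \left(- \frac{1}{4376458}\right) \frac{2}{3021463} + \frac{3027380}{21 + \frac{1487}{8}} = \left(- \frac{515934}{2188229}\right) \frac{2}{3021463} + \frac{3027380}{\frac{1655}{8}} = - \frac{1031868}{6611652959027} + 3027380 \cdot \frac{8}{1655} = - \frac{1031868}{6611652959027} + \frac{4843808}{331} = \frac{32025577495817106508}{2188457129437937}$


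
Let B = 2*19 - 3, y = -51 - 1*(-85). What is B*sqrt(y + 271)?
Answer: 35*sqrt(305) ≈ 611.25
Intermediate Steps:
y = 34 (y = -51 + 85 = 34)
B = 35 (B = 38 - 3 = 35)
B*sqrt(y + 271) = 35*sqrt(34 + 271) = 35*sqrt(305)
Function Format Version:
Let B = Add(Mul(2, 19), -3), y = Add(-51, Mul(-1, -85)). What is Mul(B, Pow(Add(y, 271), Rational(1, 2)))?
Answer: Mul(35, Pow(305, Rational(1, 2))) ≈ 611.25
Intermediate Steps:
y = 34 (y = Add(-51, 85) = 34)
B = 35 (B = Add(38, -3) = 35)
Mul(B, Pow(Add(y, 271), Rational(1, 2))) = Mul(35, Pow(Add(34, 271), Rational(1, 2))) = Mul(35, Pow(305, Rational(1, 2)))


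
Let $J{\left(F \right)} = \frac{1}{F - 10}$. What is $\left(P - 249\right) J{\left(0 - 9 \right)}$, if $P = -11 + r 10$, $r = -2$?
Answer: $\frac{280}{19} \approx 14.737$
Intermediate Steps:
$J{\left(F \right)} = \frac{1}{-10 + F}$
$P = -31$ ($P = -11 - 20 = -31$)
$\left(P - 249\right) J{\left(0 - 9 \right)} = \frac{-31 - 249}{-10 + \left(0 - 9\right)} = - \frac{280}{-10 - 9} = - \frac{280}{-19} = \left(-280\right) \left(- \frac{1}{19}\right) = \frac{280}{19}$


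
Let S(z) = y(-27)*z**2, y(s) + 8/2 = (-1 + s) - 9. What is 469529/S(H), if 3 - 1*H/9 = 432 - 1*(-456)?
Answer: -469529/2601090225 ≈ -0.00018051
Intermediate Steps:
y(s) = -14 + s (y(s) = -4 + ((-1 + s) - 9) = -4 + (-10 + s) = -14 + s)
H = -7965 (H = 27 - 9*(432 - 1*(-456)) = 27 - 9*(432 + 456) = 27 - 9*888 = 27 - 7992 = -7965)
S(z) = -41*z**2 (S(z) = (-14 - 27)*z**2 = -41*z**2)
469529/S(H) = 469529/((-41*(-7965)**2)) = 469529/((-41*63441225)) = 469529/(-2601090225) = 469529*(-1/2601090225) = -469529/2601090225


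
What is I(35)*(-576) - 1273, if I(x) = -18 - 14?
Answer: 17159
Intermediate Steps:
I(x) = -32
I(35)*(-576) - 1273 = -32*(-576) - 1273 = 18432 - 1273 = 17159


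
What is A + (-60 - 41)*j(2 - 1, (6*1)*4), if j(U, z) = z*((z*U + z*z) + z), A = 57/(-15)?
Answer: -7562899/5 ≈ -1.5126e+6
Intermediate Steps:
A = -19/5 (A = 57*(-1/15) = -19/5 ≈ -3.8000)
j(U, z) = z*(z + z² + U*z) (j(U, z) = z*((U*z + z²) + z) = z*((z² + U*z) + z) = z*(z + z² + U*z))
A + (-60 - 41)*j(2 - 1, (6*1)*4) = -19/5 + (-60 - 41)*(((6*1)*4)²*(1 + (2 - 1) + (6*1)*4)) = -19/5 - 101*(6*4)²*(1 + 1 + 6*4) = -19/5 - 101*24²*(1 + 1 + 24) = -19/5 - 58176*26 = -19/5 - 101*14976 = -19/5 - 1512576 = -7562899/5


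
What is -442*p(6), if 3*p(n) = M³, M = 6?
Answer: -31824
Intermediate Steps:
p(n) = 72 (p(n) = (⅓)*6³ = (⅓)*216 = 72)
-442*p(6) = -442*72 = -31824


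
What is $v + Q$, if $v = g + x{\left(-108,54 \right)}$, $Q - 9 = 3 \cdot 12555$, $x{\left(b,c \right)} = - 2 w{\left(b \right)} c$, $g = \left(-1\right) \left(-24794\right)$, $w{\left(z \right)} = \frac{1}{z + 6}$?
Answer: $\frac{1061974}{17} \approx 62469.0$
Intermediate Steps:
$w{\left(z \right)} = \frac{1}{6 + z}$
$g = 24794$
$x{\left(b,c \right)} = - \frac{2 c}{6 + b}$ ($x{\left(b,c \right)} = - \frac{2}{6 + b} c = - \frac{2 c}{6 + b}$)
$Q = 37674$ ($Q = 9 + 3 \cdot 12555 = 9 + 37665 = 37674$)
$v = \frac{421516}{17}$ ($v = 24794 - \frac{108}{6 - 108} = 24794 - \frac{108}{-102} = 24794 - 108 \left(- \frac{1}{102}\right) = 24794 + \frac{18}{17} = \frac{421516}{17} \approx 24795.0$)
$v + Q = \frac{421516}{17} + 37674 = \frac{1061974}{17}$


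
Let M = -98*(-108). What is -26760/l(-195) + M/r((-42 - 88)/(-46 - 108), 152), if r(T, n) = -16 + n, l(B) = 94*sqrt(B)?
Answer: 1323/17 + 892*I*sqrt(195)/611 ≈ 77.823 + 20.386*I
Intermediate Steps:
M = 10584
-26760/l(-195) + M/r((-42 - 88)/(-46 - 108), 152) = -26760*(-I*sqrt(195)/18330) + 10584/(-16 + 152) = -26760*(-I*sqrt(195)/18330) + 10584/136 = -26760*(-I*sqrt(195)/18330) + 10584*(1/136) = -(-892)*I*sqrt(195)/611 + 1323/17 = 892*I*sqrt(195)/611 + 1323/17 = 1323/17 + 892*I*sqrt(195)/611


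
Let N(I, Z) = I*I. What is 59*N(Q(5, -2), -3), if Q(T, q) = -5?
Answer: 1475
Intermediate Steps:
N(I, Z) = I²
59*N(Q(5, -2), -3) = 59*(-5)² = 59*25 = 1475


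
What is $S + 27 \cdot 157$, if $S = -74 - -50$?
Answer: $4215$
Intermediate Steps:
$S = -24$ ($S = -74 + 50 = -24$)
$S + 27 \cdot 157 = -24 + 27 \cdot 157 = -24 + 4239 = 4215$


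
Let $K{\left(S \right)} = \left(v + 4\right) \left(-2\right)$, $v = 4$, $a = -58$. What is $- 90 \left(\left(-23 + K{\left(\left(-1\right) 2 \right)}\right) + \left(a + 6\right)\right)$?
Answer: $8190$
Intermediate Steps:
$K{\left(S \right)} = -16$ ($K{\left(S \right)} = \left(4 + 4\right) \left(-2\right) = 8 \left(-2\right) = -16$)
$- 90 \left(\left(-23 + K{\left(\left(-1\right) 2 \right)}\right) + \left(a + 6\right)\right) = - 90 \left(\left(-23 - 16\right) + \left(-58 + 6\right)\right) = - 90 \left(-39 - 52\right) = \left(-90\right) \left(-91\right) = 8190$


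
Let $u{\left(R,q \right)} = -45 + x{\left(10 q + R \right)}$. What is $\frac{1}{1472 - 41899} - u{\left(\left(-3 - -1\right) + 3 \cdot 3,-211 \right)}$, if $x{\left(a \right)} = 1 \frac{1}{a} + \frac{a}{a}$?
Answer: $\frac{3740829488}{85017981} \approx 44.0$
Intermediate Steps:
$x{\left(a \right)} = 1 + \frac{1}{a}$ ($x{\left(a \right)} = \frac{1}{a} + 1 = 1 + \frac{1}{a}$)
$u{\left(R,q \right)} = -45 + \frac{1 + R + 10 q}{R + 10 q}$ ($u{\left(R,q \right)} = -45 + \frac{1 + \left(10 q + R\right)}{10 q + R} = -45 + \frac{1 + \left(R + 10 q\right)}{R + 10 q} = -45 + \frac{1 + R + 10 q}{R + 10 q}$)
$\frac{1}{1472 - 41899} - u{\left(\left(-3 - -1\right) + 3 \cdot 3,-211 \right)} = \frac{1}{1472 - 41899} - \frac{1 - -92840 - 44 \left(\left(-3 - -1\right) + 3 \cdot 3\right)}{\left(\left(-3 - -1\right) + 3 \cdot 3\right) + 10 \left(-211\right)} = \frac{1}{-40427} - \frac{1 + 92840 - 44 \left(\left(-3 + 1\right) + 9\right)}{\left(\left(-3 + 1\right) + 9\right) - 2110} = - \frac{1}{40427} - \frac{1 + 92840 - 44 \left(-2 + 9\right)}{\left(-2 + 9\right) - 2110} = - \frac{1}{40427} - \frac{1 + 92840 - 308}{7 - 2110} = - \frac{1}{40427} - \frac{1 + 92840 - 308}{-2103} = - \frac{1}{40427} - \left(- \frac{1}{2103}\right) 92533 = - \frac{1}{40427} - - \frac{92533}{2103} = - \frac{1}{40427} + \frac{92533}{2103} = \frac{3740829488}{85017981}$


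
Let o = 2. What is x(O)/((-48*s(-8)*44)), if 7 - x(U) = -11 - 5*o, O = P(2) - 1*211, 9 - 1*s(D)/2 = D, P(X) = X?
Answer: -7/17952 ≈ -0.00038993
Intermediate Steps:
s(D) = 18 - 2*D
O = -209 (O = 2 - 1*211 = 2 - 211 = -209)
x(U) = 28 (x(U) = 7 - (-11 - 5*2) = 7 - (-11 - 10) = 7 - 1*(-21) = 7 + 21 = 28)
x(O)/((-48*s(-8)*44)) = 28/((-48*(18 - 2*(-8))*44)) = 28/((-48*(18 + 16)*44)) = 28/((-48*34*44)) = 28/((-1632*44)) = 28/(-71808) = 28*(-1/71808) = -7/17952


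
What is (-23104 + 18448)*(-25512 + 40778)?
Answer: -71078496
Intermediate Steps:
(-23104 + 18448)*(-25512 + 40778) = -4656*15266 = -71078496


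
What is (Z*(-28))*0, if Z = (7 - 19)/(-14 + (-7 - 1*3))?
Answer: 0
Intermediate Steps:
Z = ½ (Z = -12/(-14 + (-7 - 3)) = -12/(-14 - 10) = -12/(-24) = -12*(-1/24) = ½ ≈ 0.50000)
(Z*(-28))*0 = ((½)*(-28))*0 = -14*0 = 0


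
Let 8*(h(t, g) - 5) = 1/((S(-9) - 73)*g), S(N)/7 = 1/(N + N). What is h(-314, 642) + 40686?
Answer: 46012406213/1130776 ≈ 40691.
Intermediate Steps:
S(N) = 7/(2*N) (S(N) = 7/(N + N) = 7/((2*N)) = 7*(1/(2*N)) = 7/(2*N))
h(t, g) = 5 - 9/(5284*g) (h(t, g) = 5 + (1/(((7/2)/(-9) - 73)*g))/8 = 5 + (1/(((7/2)*(-⅑) - 73)*g))/8 = 5 + (1/((-7/18 - 73)*g))/8 = 5 + (1/((-1321/18)*g))/8 = 5 + (-18/(1321*g))/8 = 5 - 9/(5284*g))
h(-314, 642) + 40686 = (5 - 9/5284/642) + 40686 = (5 - 9/5284*1/642) + 40686 = (5 - 3/1130776) + 40686 = 5653877/1130776 + 40686 = 46012406213/1130776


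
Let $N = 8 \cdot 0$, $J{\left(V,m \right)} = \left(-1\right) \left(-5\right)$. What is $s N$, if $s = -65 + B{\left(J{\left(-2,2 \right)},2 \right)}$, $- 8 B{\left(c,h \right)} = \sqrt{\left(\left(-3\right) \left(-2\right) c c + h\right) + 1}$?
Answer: $0$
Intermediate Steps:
$J{\left(V,m \right)} = 5$
$B{\left(c,h \right)} = - \frac{\sqrt{1 + h + 6 c^{2}}}{8}$ ($B{\left(c,h \right)} = - \frac{\sqrt{\left(\left(-3\right) \left(-2\right) c c + h\right) + 1}}{8} = - \frac{\sqrt{\left(6 c c + h\right) + 1}}{8} = - \frac{\sqrt{\left(6 c^{2} + h\right) + 1}}{8} = - \frac{\sqrt{\left(h + 6 c^{2}\right) + 1}}{8} = - \frac{\sqrt{1 + h + 6 c^{2}}}{8}$)
$s = -65 - \frac{3 \sqrt{17}}{8}$ ($s = -65 - \frac{\sqrt{1 + 2 + 6 \cdot 5^{2}}}{8} = -65 - \frac{\sqrt{1 + 2 + 6 \cdot 25}}{8} = -65 - \frac{\sqrt{1 + 2 + 150}}{8} = -65 - \frac{\sqrt{153}}{8} = -65 - \frac{3 \sqrt{17}}{8} \approx -66.546$)
$N = 0$
$s N = \left(-65 - \frac{3 \sqrt{17}}{8}\right) 0 = 0$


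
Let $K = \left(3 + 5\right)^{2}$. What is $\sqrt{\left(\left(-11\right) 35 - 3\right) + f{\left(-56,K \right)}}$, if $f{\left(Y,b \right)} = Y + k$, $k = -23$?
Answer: $i \sqrt{467} \approx 21.61 i$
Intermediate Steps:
$K = 64$ ($K = 8^{2} = 64$)
$f{\left(Y,b \right)} = -23 + Y$ ($f{\left(Y,b \right)} = Y - 23 = -23 + Y$)
$\sqrt{\left(\left(-11\right) 35 - 3\right) + f{\left(-56,K \right)}} = \sqrt{\left(\left(-11\right) 35 - 3\right) - 79} = \sqrt{\left(-385 - 3\right) - 79} = \sqrt{-388 - 79} = \sqrt{-467} = i \sqrt{467}$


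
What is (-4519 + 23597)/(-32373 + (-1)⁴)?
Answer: -9539/16186 ≈ -0.58934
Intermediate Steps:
(-4519 + 23597)/(-32373 + (-1)⁴) = 19078/(-32373 + 1) = 19078/(-32372) = 19078*(-1/32372) = -9539/16186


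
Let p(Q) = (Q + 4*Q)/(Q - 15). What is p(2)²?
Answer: 100/169 ≈ 0.59172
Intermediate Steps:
p(Q) = 5*Q/(-15 + Q) (p(Q) = (5*Q)/(-15 + Q) = 5*Q/(-15 + Q))
p(2)² = (5*2/(-15 + 2))² = (5*2/(-13))² = (5*2*(-1/13))² = (-10/13)² = 100/169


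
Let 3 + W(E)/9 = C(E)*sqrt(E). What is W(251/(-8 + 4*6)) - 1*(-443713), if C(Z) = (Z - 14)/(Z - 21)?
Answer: 443686 - 243*sqrt(251)/340 ≈ 4.4367e+5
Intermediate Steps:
C(Z) = (-14 + Z)/(-21 + Z)
W(E) = -27 + 9*sqrt(E)*(-14 + E)/(-21 + E) (W(E) = -27 + 9*(((-14 + E)/(-21 + E))*sqrt(E)) = -27 + 9*(sqrt(E)*(-14 + E)/(-21 + E)) = -27 + 9*sqrt(E)*(-14 + E)/(-21 + E))
W(251/(-8 + 4*6)) - 1*(-443713) = 9*(63 - 753/(-8 + 4*6) + sqrt(251/(-8 + 4*6))*(-14 + 251/(-8 + 4*6)))/(-21 + 251/(-8 + 4*6)) - 1*(-443713) = 9*(63 - 753/(-8 + 24) + sqrt(251/(-8 + 24))*(-14 + 251/(-8 + 24)))/(-21 + 251/(-8 + 24)) + 443713 = 9*(63 - 753/16 + sqrt(251/16)*(-14 + 251/16))/(-21 + 251/16) + 443713 = 9*(63 - 753/16 + sqrt(251*(1/16))*(-14 + 251*(1/16)))/(-21 + 251*(1/16)) + 443713 = 9*(63 - 3*251/16 + sqrt(251/16)*(-14 + 251/16))/(-21 + 251/16) + 443713 = 9*(63 - 753/16 + (sqrt(251)/4)*(27/16))/(-85/16) + 443713 = 9*(-16/85)*(63 - 753/16 + 27*sqrt(251)/64) + 443713 = 9*(-16/85)*(255/16 + 27*sqrt(251)/64) + 443713 = (-27 - 243*sqrt(251)/340) + 443713 = 443686 - 243*sqrt(251)/340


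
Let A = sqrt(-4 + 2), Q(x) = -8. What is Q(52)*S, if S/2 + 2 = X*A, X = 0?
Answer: 32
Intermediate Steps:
A = I*sqrt(2) (A = sqrt(-2) = I*sqrt(2) ≈ 1.4142*I)
S = -4 (S = -4 + 2*(0*(I*sqrt(2))) = -4 + 2*0 = -4 + 0 = -4)
Q(52)*S = -8*(-4) = 32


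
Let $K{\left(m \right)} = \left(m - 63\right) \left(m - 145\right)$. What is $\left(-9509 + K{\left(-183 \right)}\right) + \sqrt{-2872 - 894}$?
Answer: $71179 + i \sqrt{3766} \approx 71179.0 + 61.368 i$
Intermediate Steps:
$K{\left(m \right)} = \left(-145 + m\right) \left(-63 + m\right)$ ($K{\left(m \right)} = \left(-63 + m\right) \left(-145 + m\right) = \left(-145 + m\right) \left(-63 + m\right)$)
$\left(-9509 + K{\left(-183 \right)}\right) + \sqrt{-2872 - 894} = \left(-9509 + \left(9135 + \left(-183\right)^{2} - -38064\right)\right) + \sqrt{-2872 - 894} = \left(-9509 + \left(9135 + 33489 + 38064\right)\right) + \sqrt{-3766} = \left(-9509 + 80688\right) + i \sqrt{3766} = 71179 + i \sqrt{3766}$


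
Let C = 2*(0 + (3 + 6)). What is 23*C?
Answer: 414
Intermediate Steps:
C = 18 (C = 2*(0 + 9) = 2*9 = 18)
23*C = 23*18 = 414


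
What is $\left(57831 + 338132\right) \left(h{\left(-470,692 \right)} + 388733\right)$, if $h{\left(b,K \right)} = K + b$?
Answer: $154011788665$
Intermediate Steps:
$\left(57831 + 338132\right) \left(h{\left(-470,692 \right)} + 388733\right) = \left(57831 + 338132\right) \left(\left(692 - 470\right) + 388733\right) = 395963 \left(222 + 388733\right) = 395963 \cdot 388955 = 154011788665$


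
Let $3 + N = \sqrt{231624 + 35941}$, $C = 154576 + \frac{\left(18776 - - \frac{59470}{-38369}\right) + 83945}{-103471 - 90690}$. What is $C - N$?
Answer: $\frac{1151573036757232}{7449763409} - \sqrt{267565} \approx 1.5406 \cdot 10^{5}$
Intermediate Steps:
$C = \frac{1151550687467005}{7449763409}$ ($C = 154576 + \frac{\left(18776 - \left(-59470\right) \left(- \frac{1}{38369}\right)\right) + 83945}{-194161} = 154576 + \left(\left(18776 - \frac{59470}{38369}\right) + 83945\right) \left(- \frac{1}{194161}\right) = 154576 + \left(\frac{720356874}{38369} + 83945\right) \left(- \frac{1}{194161}\right) = 154576 + \frac{3941242579}{38369} \left(- \frac{1}{194161}\right) = 154576 - \frac{3941242579}{7449763409} = \frac{1151550687467005}{7449763409} \approx 1.5458 \cdot 10^{5}$)
$N = -3 + \sqrt{267565}$ ($N = -3 + \sqrt{231624 + 35941} = -3 + \sqrt{267565} \approx 514.27$)
$C - N = \frac{1151550687467005}{7449763409} - \left(-3 + \sqrt{267565}\right) = \frac{1151550687467005}{7449763409} + \left(3 - \sqrt{267565}\right) = \frac{1151573036757232}{7449763409} - \sqrt{267565}$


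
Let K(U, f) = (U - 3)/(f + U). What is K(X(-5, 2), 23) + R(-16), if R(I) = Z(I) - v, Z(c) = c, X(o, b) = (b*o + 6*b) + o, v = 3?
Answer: -193/10 ≈ -19.300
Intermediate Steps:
X(o, b) = o + 6*b + b*o (X(o, b) = (6*b + b*o) + o = o + 6*b + b*o)
R(I) = -3 + I (R(I) = I - 1*3 = I - 3 = -3 + I)
K(U, f) = (-3 + U)/(U + f)
K(X(-5, 2), 23) + R(-16) = (-3 + (-5 + 6*2 + 2*(-5)))/((-5 + 6*2 + 2*(-5)) + 23) + (-3 - 16) = (-3 + (-5 + 12 - 10))/((-5 + 12 - 10) + 23) - 19 = (-3 - 3)/(-3 + 23) - 19 = -6/20 - 19 = (1/20)*(-6) - 19 = -3/10 - 19 = -193/10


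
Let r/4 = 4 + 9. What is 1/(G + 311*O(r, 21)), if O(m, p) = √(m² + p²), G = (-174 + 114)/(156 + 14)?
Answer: 102/87910200469 + 89879*√3145/87910200469 ≈ 5.7337e-5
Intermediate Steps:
r = 52 (r = 4*(4 + 9) = 4*13 = 52)
G = -6/17 (G = -60/170 = -60*1/170 = -6/17 ≈ -0.35294)
1/(G + 311*O(r, 21)) = 1/(-6/17 + 311*√(52² + 21²)) = 1/(-6/17 + 311*√(2704 + 441)) = 1/(-6/17 + 311*√3145)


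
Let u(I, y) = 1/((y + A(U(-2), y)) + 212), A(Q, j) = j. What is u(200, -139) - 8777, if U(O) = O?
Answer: -579283/66 ≈ -8777.0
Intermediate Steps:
u(I, y) = 1/(212 + 2*y) (u(I, y) = 1/((y + y) + 212) = 1/(2*y + 212) = 1/(212 + 2*y))
u(200, -139) - 8777 = 1/(2*(106 - 139)) - 8777 = (½)/(-33) - 8777 = (½)*(-1/33) - 8777 = -1/66 - 8777 = -579283/66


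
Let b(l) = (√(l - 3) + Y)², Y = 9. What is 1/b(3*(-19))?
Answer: (9 + 2*I*√15)⁻² ≈ 0.0010563 - 0.0070131*I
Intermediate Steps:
b(l) = (9 + √(-3 + l))² (b(l) = (√(l - 3) + 9)² = (√(-3 + l) + 9)² = (9 + √(-3 + l))²)
1/b(3*(-19)) = 1/((9 + √(-3 + 3*(-19)))²) = 1/((9 + √(-3 - 57))²) = 1/((9 + √(-60))²) = 1/((9 + 2*I*√15)²) = (9 + 2*I*√15)⁻²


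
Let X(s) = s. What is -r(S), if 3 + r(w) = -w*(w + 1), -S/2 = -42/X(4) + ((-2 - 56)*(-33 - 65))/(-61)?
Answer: 160779953/3721 ≈ 43209.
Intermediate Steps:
S = 12649/61 (S = -2*(-42/4 + ((-2 - 56)*(-33 - 65))/(-61)) = -2*(-42*¼ - 58*(-98)*(-1/61)) = -2*(-21/2 + 5684*(-1/61)) = -2*(-21/2 - 5684/61) = -2*(-12649/122) = 12649/61 ≈ 207.36)
r(w) = -3 - w*(1 + w) (r(w) = -3 - w*(w + 1) = -3 - w*(1 + w))
-r(S) = -(-3 - 1*12649/61 - (12649/61)²) = -(-3 - 12649/61 - 1*159997201/3721) = -(-3 - 12649/61 - 159997201/3721) = -1*(-160779953/3721) = 160779953/3721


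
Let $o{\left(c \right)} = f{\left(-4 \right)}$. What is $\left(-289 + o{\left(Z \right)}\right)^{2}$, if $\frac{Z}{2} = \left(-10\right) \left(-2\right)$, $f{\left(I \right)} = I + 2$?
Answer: $84681$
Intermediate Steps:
$f{\left(I \right)} = 2 + I$
$Z = 40$ ($Z = 2 \left(\left(-10\right) \left(-2\right)\right) = 2 \cdot 20 = 40$)
$o{\left(c \right)} = -2$ ($o{\left(c \right)} = 2 - 4 = -2$)
$\left(-289 + o{\left(Z \right)}\right)^{2} = \left(-289 - 2\right)^{2} = \left(-291\right)^{2} = 84681$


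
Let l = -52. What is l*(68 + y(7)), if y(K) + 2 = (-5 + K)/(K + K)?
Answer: -24076/7 ≈ -3439.4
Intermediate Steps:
y(K) = -2 + (-5 + K)/(2*K) (y(K) = -2 + (-5 + K)/(K + K) = -2 + (-5 + K)/((2*K)) = -2 + (-5 + K)*(1/(2*K)) = -2 + (-5 + K)/(2*K))
l*(68 + y(7)) = -52*(68 + (1/2)*(-5 - 3*7)/7) = -52*(68 + (1/2)*(1/7)*(-5 - 21)) = -52*(68 + (1/2)*(1/7)*(-26)) = -52*(68 - 13/7) = -52*463/7 = -24076/7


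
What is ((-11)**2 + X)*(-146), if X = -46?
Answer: -10950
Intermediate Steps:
((-11)**2 + X)*(-146) = ((-11)**2 - 46)*(-146) = (121 - 46)*(-146) = 75*(-146) = -10950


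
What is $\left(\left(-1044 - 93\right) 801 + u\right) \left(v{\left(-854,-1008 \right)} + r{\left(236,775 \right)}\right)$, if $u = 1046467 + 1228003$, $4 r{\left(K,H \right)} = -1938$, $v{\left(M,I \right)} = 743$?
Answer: $\frac{705049961}{2} \approx 3.5252 \cdot 10^{8}$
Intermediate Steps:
$r{\left(K,H \right)} = - \frac{969}{2}$ ($r{\left(K,H \right)} = \frac{1}{4} \left(-1938\right) = - \frac{969}{2}$)
$u = 2274470$
$\left(\left(-1044 - 93\right) 801 + u\right) \left(v{\left(-854,-1008 \right)} + r{\left(236,775 \right)}\right) = \left(\left(-1044 - 93\right) 801 + 2274470\right) \left(743 - \frac{969}{2}\right) = \left(\left(-1137\right) 801 + 2274470\right) \frac{517}{2} = \left(-910737 + 2274470\right) \frac{517}{2} = 1363733 \cdot \frac{517}{2} = \frac{705049961}{2}$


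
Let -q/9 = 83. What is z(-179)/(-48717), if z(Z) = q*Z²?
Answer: 2659403/5413 ≈ 491.30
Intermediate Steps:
q = -747 (q = -9*83 = -747)
z(Z) = -747*Z²
z(-179)/(-48717) = -747*(-179)²/(-48717) = -747*32041*(-1/48717) = -23934627*(-1/48717) = 2659403/5413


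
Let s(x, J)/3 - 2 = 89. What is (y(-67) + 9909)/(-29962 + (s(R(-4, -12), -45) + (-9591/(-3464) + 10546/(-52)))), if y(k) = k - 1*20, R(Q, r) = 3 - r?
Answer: -442304304/1345963201 ≈ -0.32862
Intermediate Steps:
y(k) = -20 + k (y(k) = k - 20 = -20 + k)
s(x, J) = 273 (s(x, J) = 6 + 3*89 = 6 + 267 = 273)
(y(-67) + 9909)/(-29962 + (s(R(-4, -12), -45) + (-9591/(-3464) + 10546/(-52)))) = ((-20 - 67) + 9909)/(-29962 + (273 + (-9591/(-3464) + 10546/(-52)))) = (-87 + 9909)/(-29962 + (273 + (-9591*(-1/3464) + 10546*(-1/52)))) = 9822/(-29962 + (273 + (9591/3464 - 5273/26))) = 9822/(-29962 + (273 - 9008153/45032)) = 9822/(-29962 + 3285583/45032) = 9822/(-1345963201/45032) = 9822*(-45032/1345963201) = -442304304/1345963201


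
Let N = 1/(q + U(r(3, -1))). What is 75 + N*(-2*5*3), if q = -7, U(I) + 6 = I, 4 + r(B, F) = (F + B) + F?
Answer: 615/8 ≈ 76.875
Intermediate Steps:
r(B, F) = -4 + B + 2*F (r(B, F) = -4 + ((F + B) + F) = -4 + ((B + F) + F) = -4 + (B + 2*F) = -4 + B + 2*F)
U(I) = -6 + I
N = -1/16 (N = 1/(-7 + (-6 + (-4 + 3 + 2*(-1)))) = 1/(-7 + (-6 + (-4 + 3 - 2))) = 1/(-7 + (-6 - 3)) = 1/(-7 - 9) = 1/(-16) = -1/16 ≈ -0.062500)
75 + N*(-2*5*3) = 75 - (-2*5)*3/16 = 75 - (-5)*3/8 = 75 - 1/16*(-30) = 75 + 15/8 = 615/8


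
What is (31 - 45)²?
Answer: 196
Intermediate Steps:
(31 - 45)² = (-14)² = 196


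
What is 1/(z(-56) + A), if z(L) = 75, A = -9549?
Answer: -1/9474 ≈ -0.00010555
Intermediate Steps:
1/(z(-56) + A) = 1/(75 - 9549) = 1/(-9474) = -1/9474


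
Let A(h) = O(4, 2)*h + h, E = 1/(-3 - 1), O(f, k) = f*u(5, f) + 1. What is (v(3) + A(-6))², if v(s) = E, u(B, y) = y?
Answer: 187489/16 ≈ 11718.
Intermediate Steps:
O(f, k) = 1 + f² (O(f, k) = f*f + 1 = f² + 1 = 1 + f²)
E = -¼ (E = 1/(-4) = -¼ ≈ -0.25000)
A(h) = 18*h (A(h) = (1 + 4²)*h + h = (1 + 16)*h + h = 17*h + h = 18*h)
v(s) = -¼
(v(3) + A(-6))² = (-¼ + 18*(-6))² = (-¼ - 108)² = (-433/4)² = 187489/16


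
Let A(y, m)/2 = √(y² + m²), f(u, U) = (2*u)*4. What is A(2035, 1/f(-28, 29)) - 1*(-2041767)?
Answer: 2041767 + √207790105601/112 ≈ 2.0458e+6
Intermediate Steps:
f(u, U) = 8*u
A(y, m) = 2*√(m² + y²) (A(y, m) = 2*√(y² + m²) = 2*√(m² + y²))
A(2035, 1/f(-28, 29)) - 1*(-2041767) = 2*√((1/(8*(-28)))² + 2035²) - 1*(-2041767) = 2*√((1/(-224))² + 4141225) + 2041767 = 2*√((-1/224)² + 4141225) + 2041767 = 2*√(1/50176 + 4141225) + 2041767 = 2*√(207790105601/50176) + 2041767 = 2*(√207790105601/224) + 2041767 = √207790105601/112 + 2041767 = 2041767 + √207790105601/112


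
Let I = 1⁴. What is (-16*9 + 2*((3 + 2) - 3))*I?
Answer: -140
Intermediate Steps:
I = 1
(-16*9 + 2*((3 + 2) - 3))*I = (-16*9 + 2*((3 + 2) - 3))*1 = (-144 + 2*(5 - 3))*1 = (-144 + 2*2)*1 = (-144 + 4)*1 = -140*1 = -140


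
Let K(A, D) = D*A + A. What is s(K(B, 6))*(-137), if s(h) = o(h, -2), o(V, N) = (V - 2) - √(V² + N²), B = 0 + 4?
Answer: -3562 + 274*√197 ≈ 283.77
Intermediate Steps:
B = 4
K(A, D) = A + A*D (K(A, D) = A*D + A = A + A*D)
o(V, N) = -2 + V - √(N² + V²) (o(V, N) = (-2 + V) - √(N² + V²) = -2 + V - √(N² + V²))
s(h) = -2 + h - √(4 + h²) (s(h) = -2 + h - √((-2)² + h²) = -2 + h - √(4 + h²))
s(K(B, 6))*(-137) = (-2 + 4*(1 + 6) - √(4 + (4*(1 + 6))²))*(-137) = (-2 + 4*7 - √(4 + (4*7)²))*(-137) = (-2 + 28 - √(4 + 28²))*(-137) = (-2 + 28 - √(4 + 784))*(-137) = (-2 + 28 - √788)*(-137) = (-2 + 28 - 2*√197)*(-137) = (26 - 2*√197)*(-137) = -3562 + 274*√197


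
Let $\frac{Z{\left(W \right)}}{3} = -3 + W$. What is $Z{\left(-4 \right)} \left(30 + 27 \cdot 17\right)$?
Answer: $-10269$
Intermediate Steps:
$Z{\left(W \right)} = -9 + 3 W$ ($Z{\left(W \right)} = 3 \left(-3 + W\right) = -9 + 3 W$)
$Z{\left(-4 \right)} \left(30 + 27 \cdot 17\right) = \left(-9 + 3 \left(-4\right)\right) \left(30 + 27 \cdot 17\right) = \left(-9 - 12\right) \left(30 + 459\right) = \left(-21\right) 489 = -10269$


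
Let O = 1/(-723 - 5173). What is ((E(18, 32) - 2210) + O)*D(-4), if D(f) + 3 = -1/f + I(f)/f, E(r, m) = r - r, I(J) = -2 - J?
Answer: 169392093/23584 ≈ 7182.5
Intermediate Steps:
E(r, m) = 0
O = -1/5896 (O = 1/(-5896) = -1/5896 ≈ -0.00016961)
D(f) = -3 - 1/f + (-2 - f)/f (D(f) = -3 + (-1/f + (-2 - f)/f) = -3 - 1/f + (-2 - f)/f)
((E(18, 32) - 2210) + O)*D(-4) = ((0 - 2210) - 1/5896)*(-4 - 3/(-4)) = (-2210 - 1/5896)*(-4 - 3*(-¼)) = -13030161*(-4 + ¾)/5896 = -13030161/5896*(-13/4) = 169392093/23584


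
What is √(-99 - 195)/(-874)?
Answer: -7*I*√6/874 ≈ -0.019618*I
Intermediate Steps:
√(-99 - 195)/(-874) = √(-294)*(-1/874) = (7*I*√6)*(-1/874) = -7*I*√6/874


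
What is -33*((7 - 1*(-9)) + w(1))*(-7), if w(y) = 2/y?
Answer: 4158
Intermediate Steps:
-33*((7 - 1*(-9)) + w(1))*(-7) = -33*((7 - 1*(-9)) + 2/1)*(-7) = -33*((7 + 9) + 2*1)*(-7) = -33*(16 + 2)*(-7) = -33*18*(-7) = -594*(-7) = 4158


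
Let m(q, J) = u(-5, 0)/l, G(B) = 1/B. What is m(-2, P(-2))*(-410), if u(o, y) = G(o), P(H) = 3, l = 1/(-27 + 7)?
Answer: -1640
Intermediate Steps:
l = -1/20 (l = 1/(-20) = -1/20 ≈ -0.050000)
u(o, y) = 1/o
m(q, J) = 4 (m(q, J) = 1/((-5)*(-1/20)) = -⅕*(-20) = 4)
m(-2, P(-2))*(-410) = 4*(-410) = -1640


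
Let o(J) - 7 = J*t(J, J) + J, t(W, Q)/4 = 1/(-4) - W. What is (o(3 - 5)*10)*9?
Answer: -810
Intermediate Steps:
t(W, Q) = -1 - 4*W (t(W, Q) = 4*(1/(-4) - W) = 4*(-¼ - W) = -1 - 4*W)
o(J) = 7 + J + J*(-1 - 4*J) (o(J) = 7 + (J*(-1 - 4*J) + J) = 7 + (J + J*(-1 - 4*J)) = 7 + J + J*(-1 - 4*J))
(o(3 - 5)*10)*9 = ((7 - 4*(3 - 5)²)*10)*9 = ((7 - 4*(-2)²)*10)*9 = ((7 - 4*4)*10)*9 = ((7 - 16)*10)*9 = -9*10*9 = -90*9 = -810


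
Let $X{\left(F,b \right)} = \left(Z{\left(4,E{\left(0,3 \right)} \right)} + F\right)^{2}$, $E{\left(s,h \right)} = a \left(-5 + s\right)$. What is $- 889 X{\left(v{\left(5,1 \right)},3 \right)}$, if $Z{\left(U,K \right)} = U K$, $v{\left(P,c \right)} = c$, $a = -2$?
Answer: $-1494409$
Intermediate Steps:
$E{\left(s,h \right)} = 10 - 2 s$ ($E{\left(s,h \right)} = - 2 \left(-5 + s\right) = 10 - 2 s$)
$Z{\left(U,K \right)} = K U$
$X{\left(F,b \right)} = \left(40 + F\right)^{2}$ ($X{\left(F,b \right)} = \left(\left(10 - 0\right) 4 + F\right)^{2} = \left(\left(10 + 0\right) 4 + F\right)^{2} = \left(10 \cdot 4 + F\right)^{2} = \left(40 + F\right)^{2}$)
$- 889 X{\left(v{\left(5,1 \right)},3 \right)} = - 889 \left(40 + 1\right)^{2} = - 889 \cdot 41^{2} = \left(-889\right) 1681 = -1494409$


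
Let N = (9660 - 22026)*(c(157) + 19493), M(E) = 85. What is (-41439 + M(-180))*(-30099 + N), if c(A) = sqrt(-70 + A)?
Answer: 9969644527098 + 511383564*sqrt(87) ≈ 9.9744e+12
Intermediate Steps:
N = -241050438 - 12366*sqrt(87) (N = (9660 - 22026)*(sqrt(-70 + 157) + 19493) = -12366*(sqrt(87) + 19493) = -12366*(19493 + sqrt(87)) = -241050438 - 12366*sqrt(87) ≈ -2.4117e+8)
(-41439 + M(-180))*(-30099 + N) = (-41439 + 85)*(-30099 + (-241050438 - 12366*sqrt(87))) = -41354*(-241080537 - 12366*sqrt(87)) = 9969644527098 + 511383564*sqrt(87)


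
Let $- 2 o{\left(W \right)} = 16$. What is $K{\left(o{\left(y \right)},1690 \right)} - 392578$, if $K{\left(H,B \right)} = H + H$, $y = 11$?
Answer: $-392594$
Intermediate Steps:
$o{\left(W \right)} = -8$ ($o{\left(W \right)} = \left(- \frac{1}{2}\right) 16 = -8$)
$K{\left(H,B \right)} = 2 H$
$K{\left(o{\left(y \right)},1690 \right)} - 392578 = 2 \left(-8\right) - 392578 = -16 - 392578 = -392594$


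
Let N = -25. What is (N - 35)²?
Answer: 3600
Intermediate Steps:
(N - 35)² = (-25 - 35)² = (-60)² = 3600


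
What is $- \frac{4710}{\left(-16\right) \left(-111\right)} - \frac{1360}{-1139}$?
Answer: $- \frac{28915}{19832} \approx -1.458$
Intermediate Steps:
$- \frac{4710}{\left(-16\right) \left(-111\right)} - \frac{1360}{-1139} = - \frac{4710}{1776} - - \frac{80}{67} = \left(-4710\right) \frac{1}{1776} + \frac{80}{67} = - \frac{785}{296} + \frac{80}{67} = - \frac{28915}{19832}$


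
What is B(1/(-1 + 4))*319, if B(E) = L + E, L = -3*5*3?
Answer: -42746/3 ≈ -14249.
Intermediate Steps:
L = -45 (L = -15*3 = -45)
B(E) = -45 + E
B(1/(-1 + 4))*319 = (-45 + 1/(-1 + 4))*319 = (-45 + 1/3)*319 = (-45 + ⅓)*319 = -134/3*319 = -42746/3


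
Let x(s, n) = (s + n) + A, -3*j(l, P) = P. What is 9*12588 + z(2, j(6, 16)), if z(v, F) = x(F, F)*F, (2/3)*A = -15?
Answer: 1021220/9 ≈ 1.1347e+5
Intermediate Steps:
A = -45/2 (A = (3/2)*(-15) = -45/2 ≈ -22.500)
j(l, P) = -P/3
x(s, n) = -45/2 + n + s (x(s, n) = (s + n) - 45/2 = (n + s) - 45/2 = -45/2 + n + s)
z(v, F) = F*(-45/2 + 2*F) (z(v, F) = (-45/2 + F + F)*F = (-45/2 + 2*F)*F = F*(-45/2 + 2*F))
9*12588 + z(2, j(6, 16)) = 9*12588 + (-1/3*16)*(-45 + 4*(-1/3*16))/2 = 113292 + (1/2)*(-16/3)*(-45 + 4*(-16/3)) = 113292 + (1/2)*(-16/3)*(-45 - 64/3) = 113292 + (1/2)*(-16/3)*(-199/3) = 113292 + 1592/9 = 1021220/9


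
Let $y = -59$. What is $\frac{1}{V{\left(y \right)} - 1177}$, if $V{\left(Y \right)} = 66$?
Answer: $- \frac{1}{1111} \approx -0.00090009$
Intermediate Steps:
$\frac{1}{V{\left(y \right)} - 1177} = \frac{1}{66 - 1177} = \frac{1}{-1111} = - \frac{1}{1111}$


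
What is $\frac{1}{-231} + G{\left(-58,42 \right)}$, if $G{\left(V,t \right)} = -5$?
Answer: $- \frac{1156}{231} \approx -5.0043$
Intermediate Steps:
$\frac{1}{-231} + G{\left(-58,42 \right)} = \frac{1}{-231} - 5 = - \frac{1}{231} - 5 = - \frac{1156}{231}$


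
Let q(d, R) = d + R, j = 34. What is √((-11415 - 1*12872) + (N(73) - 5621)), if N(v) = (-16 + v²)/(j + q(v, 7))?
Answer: I*√43119854/38 ≈ 172.8*I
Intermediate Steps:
q(d, R) = R + d
N(v) = (-16 + v²)/(41 + v) (N(v) = (-16 + v²)/(34 + (7 + v)) = (-16 + v²)/(41 + v))
√((-11415 - 1*12872) + (N(73) - 5621)) = √((-11415 - 1*12872) + ((-16 + 73²)/(41 + 73) - 5621)) = √((-11415 - 12872) + ((-16 + 5329)/114 - 5621)) = √(-24287 + ((1/114)*5313 - 5621)) = √(-24287 + (1771/38 - 5621)) = √(-24287 - 211827/38) = √(-1134733/38) = I*√43119854/38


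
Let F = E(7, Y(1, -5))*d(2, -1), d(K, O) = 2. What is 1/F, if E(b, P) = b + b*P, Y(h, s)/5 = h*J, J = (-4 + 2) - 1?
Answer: -1/196 ≈ -0.0051020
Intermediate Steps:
J = -3 (J = -2 - 1 = -3)
Y(h, s) = -15*h (Y(h, s) = 5*(h*(-3)) = 5*(-3*h) = -15*h)
E(b, P) = b + P*b
F = -196 (F = (7*(1 - 15*1))*2 = (7*(1 - 15))*2 = (7*(-14))*2 = -98*2 = -196)
1/F = 1/(-196) = -1/196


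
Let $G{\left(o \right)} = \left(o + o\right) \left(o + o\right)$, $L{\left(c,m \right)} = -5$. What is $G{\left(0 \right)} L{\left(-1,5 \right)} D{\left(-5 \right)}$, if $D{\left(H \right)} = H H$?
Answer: $0$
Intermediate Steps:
$D{\left(H \right)} = H^{2}$
$G{\left(o \right)} = 4 o^{2}$ ($G{\left(o \right)} = 2 o 2 o = 4 o^{2}$)
$G{\left(0 \right)} L{\left(-1,5 \right)} D{\left(-5 \right)} = 4 \cdot 0^{2} \left(-5\right) \left(-5\right)^{2} = 4 \cdot 0 \left(-5\right) 25 = 0 \left(-5\right) 25 = 0 \cdot 25 = 0$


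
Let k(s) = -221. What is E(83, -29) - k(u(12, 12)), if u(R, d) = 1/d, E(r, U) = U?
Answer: 192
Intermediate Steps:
E(83, -29) - k(u(12, 12)) = -29 - 1*(-221) = -29 + 221 = 192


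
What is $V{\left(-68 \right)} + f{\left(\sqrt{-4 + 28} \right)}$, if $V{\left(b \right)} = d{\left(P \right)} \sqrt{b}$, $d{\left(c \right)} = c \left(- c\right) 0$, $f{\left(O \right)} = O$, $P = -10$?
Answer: $2 \sqrt{6} \approx 4.899$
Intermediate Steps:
$d{\left(c \right)} = 0$ ($d{\left(c \right)} = - c^{2} \cdot 0 = 0$)
$V{\left(b \right)} = 0$ ($V{\left(b \right)} = 0 \sqrt{b} = 0$)
$V{\left(-68 \right)} + f{\left(\sqrt{-4 + 28} \right)} = 0 + \sqrt{-4 + 28} = 0 + \sqrt{24} = 0 + 2 \sqrt{6} = 2 \sqrt{6}$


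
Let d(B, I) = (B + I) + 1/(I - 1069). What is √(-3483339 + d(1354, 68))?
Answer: I*√3488884316918/1001 ≈ 1866.0*I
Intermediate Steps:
d(B, I) = B + I + 1/(-1069 + I) (d(B, I) = (B + I) + 1/(-1069 + I) = B + I + 1/(-1069 + I))
√(-3483339 + d(1354, 68)) = √(-3483339 + (1 + 68² - 1069*1354 - 1069*68 + 1354*68)/(-1069 + 68)) = √(-3483339 + (1 + 4624 - 1447426 - 72692 + 92072)/(-1001)) = √(-3483339 - 1/1001*(-1423421)) = √(-3483339 + 1423421/1001) = √(-3485398918/1001) = I*√3488884316918/1001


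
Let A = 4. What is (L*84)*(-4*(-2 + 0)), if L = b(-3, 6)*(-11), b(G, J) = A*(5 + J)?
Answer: -325248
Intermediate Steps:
b(G, J) = 20 + 4*J (b(G, J) = 4*(5 + J) = 20 + 4*J)
L = -484 (L = (20 + 4*6)*(-11) = (20 + 24)*(-11) = 44*(-11) = -484)
(L*84)*(-4*(-2 + 0)) = (-484*84)*(-4*(-2 + 0)) = -(-162624)*(-2) = -40656*8 = -325248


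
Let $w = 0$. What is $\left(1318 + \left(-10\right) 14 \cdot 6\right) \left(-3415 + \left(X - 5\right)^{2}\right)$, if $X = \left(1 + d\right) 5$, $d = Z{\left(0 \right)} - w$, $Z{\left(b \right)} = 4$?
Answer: $-1441170$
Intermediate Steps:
$d = 4$ ($d = 4 - 0 = 4 + 0 = 4$)
$X = 25$ ($X = \left(1 + 4\right) 5 = 5 \cdot 5 = 25$)
$\left(1318 + \left(-10\right) 14 \cdot 6\right) \left(-3415 + \left(X - 5\right)^{2}\right) = \left(1318 + \left(-10\right) 14 \cdot 6\right) \left(-3415 + \left(25 - 5\right)^{2}\right) = \left(1318 - 840\right) \left(-3415 + 20^{2}\right) = \left(1318 - 840\right) \left(-3415 + 400\right) = 478 \left(-3015\right) = -1441170$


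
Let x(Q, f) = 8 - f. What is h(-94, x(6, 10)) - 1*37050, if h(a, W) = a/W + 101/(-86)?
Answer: -3182359/86 ≈ -37004.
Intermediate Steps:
h(a, W) = -101/86 + a/W (h(a, W) = a/W + 101*(-1/86) = a/W - 101/86 = -101/86 + a/W)
h(-94, x(6, 10)) - 1*37050 = (-101/86 - 94/(8 - 1*10)) - 1*37050 = (-101/86 - 94/(8 - 10)) - 37050 = (-101/86 - 94/(-2)) - 37050 = (-101/86 - 94*(-½)) - 37050 = (-101/86 + 47) - 37050 = 3941/86 - 37050 = -3182359/86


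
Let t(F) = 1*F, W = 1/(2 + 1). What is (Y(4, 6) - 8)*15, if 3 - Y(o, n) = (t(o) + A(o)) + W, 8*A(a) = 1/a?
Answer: -4495/32 ≈ -140.47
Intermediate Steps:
A(a) = 1/(8*a)
W = ⅓ (W = 1/3 = ⅓ ≈ 0.33333)
t(F) = F
Y(o, n) = 8/3 - o - 1/(8*o) (Y(o, n) = 3 - ((o + 1/(8*o)) + ⅓) = 3 - (⅓ + o + 1/(8*o)) = 3 + (-⅓ - o - 1/(8*o)) = 8/3 - o - 1/(8*o))
(Y(4, 6) - 8)*15 = ((8/3 - 1*4 - ⅛/4) - 8)*15 = ((8/3 - 4 - ⅛*¼) - 8)*15 = ((8/3 - 4 - 1/32) - 8)*15 = (-131/96 - 8)*15 = -899/96*15 = -4495/32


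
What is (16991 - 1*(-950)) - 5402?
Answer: 12539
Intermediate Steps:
(16991 - 1*(-950)) - 5402 = (16991 + 950) - 5402 = 17941 - 5402 = 12539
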